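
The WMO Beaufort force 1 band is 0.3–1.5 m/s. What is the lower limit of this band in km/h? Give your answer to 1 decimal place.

0.3–1.5 m/s × 3.6 = 1.1–5.4 km/h.

1.1 km/h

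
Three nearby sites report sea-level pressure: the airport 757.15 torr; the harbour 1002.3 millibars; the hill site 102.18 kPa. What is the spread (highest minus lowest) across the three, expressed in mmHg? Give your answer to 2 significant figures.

15 mmHg

the harbour: 1002.3 mb = 751.79 mmHg.
the hill site: 102.18 kPa = 766.41 mmHg.
Spread: 766.41 − 751.79 = 15 mmHg.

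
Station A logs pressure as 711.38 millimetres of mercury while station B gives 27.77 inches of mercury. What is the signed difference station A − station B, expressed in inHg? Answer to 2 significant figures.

0.24 inHg

station A: 711.38 mmHg = 28.0071 inHg.
Difference: 28.0071 − 27.7700 = 0.24 inHg.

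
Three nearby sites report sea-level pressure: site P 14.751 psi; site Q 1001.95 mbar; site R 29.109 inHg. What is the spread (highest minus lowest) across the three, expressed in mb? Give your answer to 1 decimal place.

site P: 14.751 psi = 1017.046 mb.
site R: 29.109 inHg = 985.744 mb.
Spread: 1017.046 − 985.744 = 31.3 mb.

31.3 mb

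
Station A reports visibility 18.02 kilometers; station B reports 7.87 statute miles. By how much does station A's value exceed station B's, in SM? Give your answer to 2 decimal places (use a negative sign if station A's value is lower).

3.33 SM

station A: 18.02 km = 11.1971 SM.
Difference: 11.1971 − 7.8700 = 3.33 SM.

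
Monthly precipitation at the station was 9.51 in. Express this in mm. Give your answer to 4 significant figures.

1 in = 25.4 mm, so 9.51 × 25.4 = 241.6 mm.

241.6 mm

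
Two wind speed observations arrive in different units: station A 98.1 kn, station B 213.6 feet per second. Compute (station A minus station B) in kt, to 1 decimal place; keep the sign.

-28.5 kt

station B: 213.6 ft/s = 126.555 kt.
Difference: 98.100 − 126.555 = -28.5 kt.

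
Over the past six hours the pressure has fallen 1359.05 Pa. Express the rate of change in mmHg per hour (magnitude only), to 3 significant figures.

1.70 mmHg per hour

1359.05 Pa / 6 h × 0.00750062 mmHg/Pa = 1.70 mmHg/h.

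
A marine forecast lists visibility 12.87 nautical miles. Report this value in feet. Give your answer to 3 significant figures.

1 nmi = 6076.12 ft, so 12.87 × 6076.12 = 78200 ft.

78200 ft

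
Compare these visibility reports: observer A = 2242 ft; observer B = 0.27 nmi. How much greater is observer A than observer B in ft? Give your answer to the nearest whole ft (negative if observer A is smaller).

observer B: 0.27 nmi = 1640.55 ft.
Difference: 2242.00 − 1640.55 = 601 ft.

601 ft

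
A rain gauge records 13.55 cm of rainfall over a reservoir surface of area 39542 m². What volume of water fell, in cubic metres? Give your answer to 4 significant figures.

5358 cubic metres

Depth: 13.55 cm × 10 = 135.5 mm.
1 mm over 1 m² is 1 L, so volume = 135.5 × 39542 = 5357941 L = 5358 m³.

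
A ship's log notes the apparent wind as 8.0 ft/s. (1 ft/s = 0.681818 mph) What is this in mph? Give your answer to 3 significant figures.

5.45 mph

1 ft/s = 0.681818 mph, so 8.0 × 0.681818 = 5.45 mph.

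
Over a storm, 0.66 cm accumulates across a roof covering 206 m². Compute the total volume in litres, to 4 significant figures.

Depth: 0.66 cm × 10 = 6.6 mm.
1 mm over 1 m² is 1 L, so volume = 6.6 × 206 = 1359.6 L ≈ 1360 L.

1360 litres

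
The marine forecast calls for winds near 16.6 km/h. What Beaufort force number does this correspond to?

Beaufort force 3

16.6 km/h = 4.6 m/s, which is Beaufort 3 (gentle breeze, 3.4–5.4 m/s).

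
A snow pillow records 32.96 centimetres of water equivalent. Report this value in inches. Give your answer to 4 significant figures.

12.98 in

1 cm = 0.393701 in, so 32.96 × 0.393701 = 12.98 in.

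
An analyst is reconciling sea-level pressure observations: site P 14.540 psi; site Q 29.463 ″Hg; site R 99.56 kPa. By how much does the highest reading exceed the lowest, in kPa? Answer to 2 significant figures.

site P: 14.540 psi = 100.2498 kPa.
site Q: 29.463 inHg = 99.7732 kPa.
Spread: 100.2498 − 99.5600 = 0.69 kPa.

0.69 kPa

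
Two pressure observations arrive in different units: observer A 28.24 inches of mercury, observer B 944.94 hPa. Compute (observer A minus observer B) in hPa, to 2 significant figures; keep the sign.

11 hPa

observer A: 28.24 inHg = 956.32 hPa.
Difference: 956.32 − 944.94 = 11 hPa.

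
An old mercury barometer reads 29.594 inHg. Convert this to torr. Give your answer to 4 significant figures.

1 inHg = 25.4 mmHg, so 29.594 × 25.4 = 751.7 mmHg.

751.7 mmHg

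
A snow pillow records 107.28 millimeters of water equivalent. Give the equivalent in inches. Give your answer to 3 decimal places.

1 mm = 0.0393701 in, so 107.28 × 0.0393701 = 4.224 in.

4.224 in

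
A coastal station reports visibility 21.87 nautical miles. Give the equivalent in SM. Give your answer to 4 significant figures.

25.17 SM

1 nmi = 1.15078 SM, so 21.87 × 1.15078 = 25.17 SM.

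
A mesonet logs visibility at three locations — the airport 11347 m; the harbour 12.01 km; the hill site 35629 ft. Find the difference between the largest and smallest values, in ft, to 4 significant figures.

the airport: 11347 m = 37227.69 ft.
the harbour: 12.01 km = 39402.89 ft.
Spread: 39402.89 − 35629.00 = 3774 ft.

3774 ft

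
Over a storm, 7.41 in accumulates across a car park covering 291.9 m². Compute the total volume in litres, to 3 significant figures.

54900 litres

Depth: 7.41 in × 25.4 = 188.214 mm.
1 mm over 1 m² is 1 L, so volume = 188.214 × 291.9 = 54939.667 L ≈ 54900 L.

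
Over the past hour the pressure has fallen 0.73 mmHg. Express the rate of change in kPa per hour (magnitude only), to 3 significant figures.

0.0973 kPa per hour

0.73 mmHg / 1 h × 0.133322 kPa/mmHg = 0.0973 kPa/h.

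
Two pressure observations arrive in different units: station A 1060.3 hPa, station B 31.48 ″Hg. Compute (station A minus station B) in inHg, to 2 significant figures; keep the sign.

station A: 1060.3 hPa = 31.3106 inHg.
Difference: 31.3106 − 31.4800 = -0.17 inHg.

-0.17 inHg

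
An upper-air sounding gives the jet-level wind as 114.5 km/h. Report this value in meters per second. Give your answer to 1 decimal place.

31.8 m/s

1 km/h = 0.277778 m/s, so 114.5 × 0.277778 = 31.8 m/s.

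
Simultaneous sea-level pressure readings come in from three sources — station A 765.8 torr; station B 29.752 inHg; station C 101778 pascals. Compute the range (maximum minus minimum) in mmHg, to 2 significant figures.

10 mmHg

station B: 29.752 inHg = 755.70 mmHg.
station C: 101778 Pa = 763.40 mmHg.
Spread: 765.80 − 755.70 = 10 mmHg.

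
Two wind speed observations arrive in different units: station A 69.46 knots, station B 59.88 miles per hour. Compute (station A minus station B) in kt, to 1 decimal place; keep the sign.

17.4 kt

station B: 59.88 mph = 52.034 kt.
Difference: 69.460 − 52.034 = 17.4 kt.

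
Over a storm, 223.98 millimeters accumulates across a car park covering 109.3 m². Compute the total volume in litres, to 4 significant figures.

24480 litres

1 mm over 1 m² is 1 L, so volume = 223.98 × 109.3 = 24481.014 L ≈ 24480 L.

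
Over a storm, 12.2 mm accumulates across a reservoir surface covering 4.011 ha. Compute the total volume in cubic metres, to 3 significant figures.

Area: 4.011 ha = 40110 m².
1 mm over 1 m² is 1 L, so volume = 12.2 × 40110 = 489342 L = 489 m³.

489 cubic metres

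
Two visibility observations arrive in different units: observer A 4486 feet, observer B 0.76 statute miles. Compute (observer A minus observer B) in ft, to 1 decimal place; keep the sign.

473.2 ft

observer B: 0.76 SM = 4012.800 ft.
Difference: 4486.000 − 4012.800 = 473.2 ft.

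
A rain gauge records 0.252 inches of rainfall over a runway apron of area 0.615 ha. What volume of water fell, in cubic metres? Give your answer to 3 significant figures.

Depth: 0.252 in × 25.4 = 6.4008 mm.
Area: 0.615 ha = 6150 m².
1 mm over 1 m² is 1 L, so volume = 6.4008 × 6150 = 39364.92 L = 39.4 m³.

39.4 cubic metres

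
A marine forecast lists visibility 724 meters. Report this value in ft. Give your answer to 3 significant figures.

1 m = 3.28084 ft, so 724 × 3.28084 = 2380 ft.

2380 ft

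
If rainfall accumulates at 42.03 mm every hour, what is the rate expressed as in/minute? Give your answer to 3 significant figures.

0.0276 in/minute

42.03 mm/hour × 0.0393701 in/mm × 0.0166667 hour/minute = 0.0276 in/minute.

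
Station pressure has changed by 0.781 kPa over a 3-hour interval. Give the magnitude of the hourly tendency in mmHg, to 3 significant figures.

1.95 mmHg per hour

0.781 kPa / 3 h × 7.50062 mmHg/kPa = 1.95 mmHg/h.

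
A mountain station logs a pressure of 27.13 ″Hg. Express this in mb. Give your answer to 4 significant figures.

1 inHg = 33.8639 mb, so 27.13 × 33.8639 = 918.7 mb.

918.7 mb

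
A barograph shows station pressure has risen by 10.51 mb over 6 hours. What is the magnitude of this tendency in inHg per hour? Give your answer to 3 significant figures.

0.0517 inHg per hour

10.51 mb / 6 h × 0.02953 inHg/mb = 0.0517 inHg/h.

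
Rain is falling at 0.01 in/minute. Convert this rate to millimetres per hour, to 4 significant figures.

0.01 in/minute × 25.4 mm/in × 60 minute/hour = 15.24 mm/hour.

15.24 mm/hour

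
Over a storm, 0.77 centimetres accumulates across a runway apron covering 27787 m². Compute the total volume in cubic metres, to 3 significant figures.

Depth: 0.77 cm × 10 = 7.7 mm.
1 mm over 1 m² is 1 L, so volume = 7.7 × 27787 = 213959.9 L = 214 m³.

214 cubic metres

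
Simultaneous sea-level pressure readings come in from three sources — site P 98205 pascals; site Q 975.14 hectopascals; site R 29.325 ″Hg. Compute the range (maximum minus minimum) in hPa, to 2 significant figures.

18 hPa

site P: 98205 Pa = 982.05 hPa.
site R: 29.325 inHg = 993.06 hPa.
Spread: 993.06 − 975.14 = 18 hPa.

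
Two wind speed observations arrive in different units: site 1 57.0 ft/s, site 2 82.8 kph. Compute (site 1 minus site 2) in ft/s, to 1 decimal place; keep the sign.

site 2: 82.8 km/h = 75.459 ft/s.
Difference: 57.000 − 75.459 = -18.5 ft/s.

-18.5 ft/s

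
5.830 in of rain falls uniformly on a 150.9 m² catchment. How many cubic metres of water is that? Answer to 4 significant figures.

22.35 cubic metres

Depth: 5.830 in × 25.4 = 148.082 mm.
1 mm over 1 m² is 1 L, so volume = 148.082 × 150.9 = 22345.574 L = 22.35 m³.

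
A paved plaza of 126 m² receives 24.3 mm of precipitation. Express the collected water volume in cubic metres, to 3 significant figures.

1 mm over 1 m² is 1 L, so volume = 24.3 × 126 = 3061.8 L = 3.06 m³.

3.06 cubic metres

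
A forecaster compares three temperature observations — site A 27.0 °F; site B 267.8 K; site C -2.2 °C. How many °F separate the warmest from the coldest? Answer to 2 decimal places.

site A: 27.0 °F = -2.778 °C.
site B: 267.8 K = -5.350 °C.
Spread: (-2.200) − (-5.350) = 3.150 °C = 5.67 °F.

5.67 °F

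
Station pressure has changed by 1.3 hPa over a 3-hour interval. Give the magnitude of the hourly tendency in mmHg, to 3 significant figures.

1.3 hPa / 3 h × 0.750062 mmHg/hPa = 0.325 mmHg/h.

0.325 mmHg per hour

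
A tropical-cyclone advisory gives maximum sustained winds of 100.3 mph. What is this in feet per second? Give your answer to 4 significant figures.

147.1 ft/s

1 mph = 1.46667 ft/s, so 100.3 × 1.46667 = 147.1 ft/s.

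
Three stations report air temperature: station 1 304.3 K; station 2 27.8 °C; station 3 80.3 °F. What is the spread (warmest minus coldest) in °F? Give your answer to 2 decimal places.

7.77 °F

station 1: 304.3 K = 31.150 °C.
station 3: 80.3 °F = 26.833 °C.
Spread: 31.150 − 26.833 = 4.317 °C = 7.77 °F.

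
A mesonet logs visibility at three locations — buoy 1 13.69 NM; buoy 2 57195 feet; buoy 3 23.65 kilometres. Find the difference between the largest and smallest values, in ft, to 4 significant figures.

buoy 1: 13.69 nmi = 83182.02 ft.
buoy 3: 23.65 km = 77591.86 ft.
Spread: 83182.02 − 57195.00 = 25990 ft.

25990 ft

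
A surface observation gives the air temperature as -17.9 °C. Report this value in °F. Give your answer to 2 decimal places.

°F = °C × 9/5 + 32 = -17.9 × 1.8 + 32 = -0.22 °F.

-0.22 °F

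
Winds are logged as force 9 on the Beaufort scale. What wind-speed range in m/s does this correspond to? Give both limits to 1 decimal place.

20.8 to 24.4 m/s

Beaufort 9 (strong gale) spans 20.8–24.4 m/s.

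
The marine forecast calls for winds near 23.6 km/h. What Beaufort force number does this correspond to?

23.6 km/h = 6.6 m/s, which is Beaufort 4 (moderate breeze, 5.5–7.9 m/s).

Beaufort force 4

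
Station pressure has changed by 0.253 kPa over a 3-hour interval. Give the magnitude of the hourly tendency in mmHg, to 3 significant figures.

0.253 kPa / 3 h × 7.50062 mmHg/kPa = 0.633 mmHg/h.

0.633 mmHg per hour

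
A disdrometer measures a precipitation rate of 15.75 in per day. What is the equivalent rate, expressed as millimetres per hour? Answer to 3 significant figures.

16.7 mm/hour

15.75 in/day × 25.4 mm/in × 0.0416667 day/hour = 16.7 mm/hour.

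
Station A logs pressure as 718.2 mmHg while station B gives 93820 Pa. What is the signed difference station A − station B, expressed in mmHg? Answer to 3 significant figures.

14.5 mmHg

station B: 93820 Pa = 703.708 mmHg.
Difference: 718.200 − 703.708 = 14.5 mmHg.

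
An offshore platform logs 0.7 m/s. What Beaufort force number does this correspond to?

Beaufort force 1

0.7 m/s lies in the Beaufort 1 band (light air, 0.3–1.5 m/s).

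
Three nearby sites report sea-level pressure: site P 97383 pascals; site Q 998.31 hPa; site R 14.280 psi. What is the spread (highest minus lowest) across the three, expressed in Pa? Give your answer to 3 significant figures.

2450 Pa

site Q: 998.31 hPa = 99831.00 Pa.
site R: 14.280 psi = 98457.13 Pa.
Spread: 99831.00 − 97383.00 = 2450 Pa.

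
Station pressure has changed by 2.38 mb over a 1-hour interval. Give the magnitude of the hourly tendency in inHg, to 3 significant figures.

0.0703 inHg per hour

2.38 mb / 1 h × 0.02953 inHg/mb = 0.0703 inHg/h.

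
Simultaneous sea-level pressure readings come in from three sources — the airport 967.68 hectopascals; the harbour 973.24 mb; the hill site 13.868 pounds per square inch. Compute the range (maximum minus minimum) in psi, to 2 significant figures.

the airport: 967.68 hPa = 14.0350 psi.
the harbour: 973.24 mb = 14.1157 psi.
Spread: 14.1157 − 13.8680 = 0.25 psi.

0.25 psi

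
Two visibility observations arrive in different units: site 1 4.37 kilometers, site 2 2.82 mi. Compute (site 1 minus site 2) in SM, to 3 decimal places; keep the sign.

site 1: 4.37 km = 2.71539 SM.
Difference: 2.71539 − 2.82000 = -0.105 SM.

-0.105 SM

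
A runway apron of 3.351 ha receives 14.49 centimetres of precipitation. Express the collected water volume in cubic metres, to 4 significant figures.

4856 cubic metres

Depth: 14.49 cm × 10 = 144.9 mm.
Area: 3.351 ha = 33510 m².
1 mm over 1 m² is 1 L, so volume = 144.9 × 33510 = 4855599 L = 4856 m³.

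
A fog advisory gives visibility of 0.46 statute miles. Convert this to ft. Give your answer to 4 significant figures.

2429 ft

1 SM = 5280 ft, so 0.46 × 5280 = 2429 ft.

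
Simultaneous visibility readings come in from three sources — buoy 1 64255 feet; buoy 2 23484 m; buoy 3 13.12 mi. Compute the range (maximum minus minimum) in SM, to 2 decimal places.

2.42 SM

buoy 1: 64255 ft = 12.1695 SM.
buoy 2: 23484 m = 14.5923 SM.
Spread: 14.5923 − 12.1695 = 2.42 SM.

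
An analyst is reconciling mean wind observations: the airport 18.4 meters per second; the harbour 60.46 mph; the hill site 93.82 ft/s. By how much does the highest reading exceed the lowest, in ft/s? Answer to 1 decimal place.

the airport: 18.4 m/s = 60.367 ft/s.
the harbour: 60.46 mph = 88.675 ft/s.
Spread: 93.820 − 60.367 = 33.5 ft/s.

33.5 ft/s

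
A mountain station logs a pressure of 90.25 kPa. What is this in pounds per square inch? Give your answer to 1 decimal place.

1 kPa = 0.145038 psi, so 90.25 × 0.145038 = 13.1 psi.

13.1 psi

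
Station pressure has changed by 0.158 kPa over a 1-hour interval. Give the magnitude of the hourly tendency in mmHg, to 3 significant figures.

1.19 mmHg per hour

0.158 kPa / 1 h × 7.50062 mmHg/kPa = 1.19 mmHg/h.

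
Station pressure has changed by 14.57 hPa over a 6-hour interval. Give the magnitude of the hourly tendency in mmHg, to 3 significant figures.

1.82 mmHg per hour

14.57 hPa / 6 h × 0.750062 mmHg/hPa = 1.82 mmHg/h.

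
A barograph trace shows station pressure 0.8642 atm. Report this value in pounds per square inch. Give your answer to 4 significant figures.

12.70 psi

1 atm = 14.6959 psi, so 0.8642 × 14.6959 = 12.70 psi.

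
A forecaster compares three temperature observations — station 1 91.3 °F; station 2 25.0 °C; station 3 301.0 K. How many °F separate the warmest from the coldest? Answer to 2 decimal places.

station 1: 91.3 °F = 32.944 °C.
station 3: 301.0 K = 27.850 °C.
Spread: 32.944 − 25.000 = 7.944 °C = 14.30 °F.

14.30 °F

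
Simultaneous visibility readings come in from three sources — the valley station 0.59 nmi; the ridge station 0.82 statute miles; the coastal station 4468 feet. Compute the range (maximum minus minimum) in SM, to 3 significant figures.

0.167 SM

the valley station: 0.59 nmi = 0.67896 SM.
the coastal station: 4468 ft = 0.84621 SM.
Spread: 0.84621 − 0.67896 = 0.167 SM.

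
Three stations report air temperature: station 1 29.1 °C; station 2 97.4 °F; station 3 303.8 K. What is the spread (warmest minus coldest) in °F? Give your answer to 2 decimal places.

station 2: 97.4 °F = 36.333 °C.
station 3: 303.8 K = 30.650 °C.
Spread: 36.333 − 29.100 = 7.233 °C = 13.02 °F.

13.02 °F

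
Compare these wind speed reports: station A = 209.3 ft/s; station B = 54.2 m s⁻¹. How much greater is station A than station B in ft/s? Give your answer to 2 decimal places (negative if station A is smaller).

31.48 ft/s

station B: 54.2 m/s = 177.8215 ft/s.
Difference: 209.3000 − 177.8215 = 31.48 ft/s.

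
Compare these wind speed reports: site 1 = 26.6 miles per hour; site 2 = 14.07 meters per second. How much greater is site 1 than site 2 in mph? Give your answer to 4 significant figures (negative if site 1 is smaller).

site 2: 14.07 m/s = 31.47369 mph.
Difference: 26.60000 − 31.47369 = -4.874 mph.

-4.874 mph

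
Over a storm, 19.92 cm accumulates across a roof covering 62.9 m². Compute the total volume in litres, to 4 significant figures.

Depth: 19.92 cm × 10 = 199.2 mm.
1 mm over 1 m² is 1 L, so volume = 199.2 × 62.9 = 12529.68 L ≈ 12530 L.

12530 litres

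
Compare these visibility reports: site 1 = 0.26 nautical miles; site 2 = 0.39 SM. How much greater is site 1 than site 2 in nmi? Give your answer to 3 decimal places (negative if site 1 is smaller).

-0.079 nmi

site 2: 0.39 SM = 0.33890 nmi.
Difference: 0.26000 − 0.33890 = -0.079 nmi.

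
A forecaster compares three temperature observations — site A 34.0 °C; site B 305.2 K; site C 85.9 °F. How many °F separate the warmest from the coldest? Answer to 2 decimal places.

7.30 °F

site B: 305.2 K = 32.050 °C.
site C: 85.9 °F = 29.944 °C.
Spread: 34.000 − 29.944 = 4.056 °C = 7.30 °F.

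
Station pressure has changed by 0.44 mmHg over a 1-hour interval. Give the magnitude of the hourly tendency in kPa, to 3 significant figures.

0.0587 kPa per hour

0.44 mmHg / 1 h × 0.133322 kPa/mmHg = 0.0587 kPa/h.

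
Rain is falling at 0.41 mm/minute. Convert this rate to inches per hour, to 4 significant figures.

0.41 mm/minute × 0.0393701 in/mm × 60 minute/hour = 0.9685 in/hour.

0.9685 in/hour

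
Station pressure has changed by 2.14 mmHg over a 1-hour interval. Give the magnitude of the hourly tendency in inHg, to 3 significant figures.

0.0843 inHg per hour

2.14 mmHg / 1 h × 0.0393701 inHg/mmHg = 0.0843 inHg/h.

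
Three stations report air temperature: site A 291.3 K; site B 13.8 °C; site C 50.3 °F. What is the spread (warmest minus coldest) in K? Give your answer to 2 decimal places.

site A: 291.3 K = 18.150 °C.
site C: 50.3 °F = 10.167 °C.
Spread: 18.150 − 10.167 = 7.983 °C.

7.98 K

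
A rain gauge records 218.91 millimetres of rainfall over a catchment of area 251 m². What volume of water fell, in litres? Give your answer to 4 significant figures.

54950 litres

1 mm over 1 m² is 1 L, so volume = 218.91 × 251 = 54946.41 L ≈ 54950 L.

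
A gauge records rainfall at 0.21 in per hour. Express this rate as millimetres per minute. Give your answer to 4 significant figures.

0.08890 mm/minute

0.21 in/hour × 25.4 mm/in × 0.0166667 hour/minute = 0.08890 mm/minute.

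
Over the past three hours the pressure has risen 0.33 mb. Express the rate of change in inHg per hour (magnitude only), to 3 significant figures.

0.00325 inHg per hour

0.33 mb / 3 h × 0.02953 inHg/mb = 0.00325 inHg/h.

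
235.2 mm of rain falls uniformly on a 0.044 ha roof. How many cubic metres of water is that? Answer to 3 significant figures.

103 cubic metres

Area: 0.044 ha = 440 m².
1 mm over 1 m² is 1 L, so volume = 235.2 × 440 = 103488 L = 103 m³.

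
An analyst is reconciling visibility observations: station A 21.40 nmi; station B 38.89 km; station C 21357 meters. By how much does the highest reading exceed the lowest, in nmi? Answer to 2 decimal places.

9.87 nmi

station B: 38.89 km = 20.9989 nmi.
station C: 21357 m = 11.5319 nmi.
Spread: 21.4000 − 11.5319 = 9.87 nmi.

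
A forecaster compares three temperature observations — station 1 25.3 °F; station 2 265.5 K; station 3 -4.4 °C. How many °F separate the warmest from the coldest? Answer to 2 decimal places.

7.07 °F

station 1: 25.3 °F = -3.722 °C.
station 2: 265.5 K = -7.650 °C.
Spread: (-3.722) − (-7.650) = 3.928 °C = 7.07 °F.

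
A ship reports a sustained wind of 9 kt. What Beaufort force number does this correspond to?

Beaufort force 3

9 kt lies in the Beaufort 3 band (gentle breeze, 7–10 kt).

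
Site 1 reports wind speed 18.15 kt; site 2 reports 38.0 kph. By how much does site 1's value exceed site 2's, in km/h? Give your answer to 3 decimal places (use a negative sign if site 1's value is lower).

site 1: 18.15 kt = 33.61380 km/h.
Difference: 33.61380 − 38.00000 = -4.386 km/h.

-4.386 km/h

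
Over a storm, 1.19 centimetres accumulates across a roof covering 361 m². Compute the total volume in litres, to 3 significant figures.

4300 litres

Depth: 1.19 cm × 10 = 11.9 mm.
1 mm over 1 m² is 1 L, so volume = 11.9 × 361 = 4295.9 L ≈ 4300 L.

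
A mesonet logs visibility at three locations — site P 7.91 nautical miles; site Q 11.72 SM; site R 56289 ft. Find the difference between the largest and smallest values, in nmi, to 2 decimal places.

2.27 nmi

site Q: 11.72 SM = 10.1844 nmi.
site R: 56289 ft = 9.2640 nmi.
Spread: 10.1844 − 7.9100 = 2.27 nmi.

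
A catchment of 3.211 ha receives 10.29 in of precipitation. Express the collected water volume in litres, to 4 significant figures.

8392000 litres

Depth: 10.29 in × 25.4 = 261.366 mm.
Area: 3.211 ha = 32110 m².
1 mm over 1 m² is 1 L, so volume = 261.366 × 32110 = 8392462.3 L ≈ 8392000 L.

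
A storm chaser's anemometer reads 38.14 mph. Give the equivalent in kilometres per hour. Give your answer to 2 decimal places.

1 mph = 1.60934 km/h, so 38.14 × 1.60934 = 61.38 km/h.

61.38 km/h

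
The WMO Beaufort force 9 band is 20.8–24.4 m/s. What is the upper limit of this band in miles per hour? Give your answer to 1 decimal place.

54.6 mph

20.8–24.4 m/s × 2.237 = 46.5–54.6 mph.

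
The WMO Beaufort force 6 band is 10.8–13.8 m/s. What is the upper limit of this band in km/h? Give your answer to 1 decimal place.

49.7 km/h

10.8–13.8 m/s × 3.6 = 38.9–49.7 km/h.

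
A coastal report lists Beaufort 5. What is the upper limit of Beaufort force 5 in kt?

Beaufort 5 (fresh breeze) spans 17–21 knots.

21 kt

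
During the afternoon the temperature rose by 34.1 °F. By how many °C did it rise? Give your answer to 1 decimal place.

For a temperature change the 32° offset cancels: Δ°C = 34.1 × 0.5556 = 18.9 °C.

18.9 °C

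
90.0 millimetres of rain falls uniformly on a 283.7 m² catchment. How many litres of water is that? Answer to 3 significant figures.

1 mm over 1 m² is 1 L, so volume = 90 × 283.7 = 25533 L ≈ 25500 L.

25500 litres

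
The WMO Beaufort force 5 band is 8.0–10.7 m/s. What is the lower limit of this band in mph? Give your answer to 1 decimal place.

8.0–10.7 m/s × 2.237 = 17.9–23.9 mph.

17.9 mph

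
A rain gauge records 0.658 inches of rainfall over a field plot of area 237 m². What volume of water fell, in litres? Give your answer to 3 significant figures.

3960 litres

Depth: 0.658 in × 25.4 = 16.7132 mm.
1 mm over 1 m² is 1 L, so volume = 16.7132 × 237 = 3961.0284 L ≈ 3960 L.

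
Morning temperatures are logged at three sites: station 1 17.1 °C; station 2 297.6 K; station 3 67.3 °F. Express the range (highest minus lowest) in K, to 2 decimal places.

7.35 K

station 2: 297.6 K = 24.450 °C.
station 3: 67.3 °F = 19.611 °C.
Spread: 24.450 − 17.100 = 7.350 °C.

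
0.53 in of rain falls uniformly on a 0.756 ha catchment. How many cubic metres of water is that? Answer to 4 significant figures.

Depth: 0.53 in × 25.4 = 13.462 mm.
Area: 0.756 ha = 7560 m².
1 mm over 1 m² is 1 L, so volume = 13.462 × 7560 = 101772.72 L = 101.8 m³.

101.8 cubic metres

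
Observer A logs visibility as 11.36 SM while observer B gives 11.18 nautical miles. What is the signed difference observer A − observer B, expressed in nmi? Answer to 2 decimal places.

observer A: 11.36 SM = 9.8716 nmi.
Difference: 9.8716 − 11.1800 = -1.31 nmi.

-1.31 nmi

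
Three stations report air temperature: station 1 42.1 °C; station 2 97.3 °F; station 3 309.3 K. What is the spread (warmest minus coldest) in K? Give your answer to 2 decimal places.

5.95 K

station 2: 97.3 °F = 36.278 °C.
station 3: 309.3 K = 36.150 °C.
Spread: 42.100 − 36.150 = 5.950 °C.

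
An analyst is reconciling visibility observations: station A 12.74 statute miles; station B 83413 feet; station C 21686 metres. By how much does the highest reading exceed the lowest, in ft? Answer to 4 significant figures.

station A: 12.74 SM = 67267.20 ft.
station C: 21686 m = 71148.29 ft.
Spread: 83413.00 − 67267.20 = 16150 ft.

16150 ft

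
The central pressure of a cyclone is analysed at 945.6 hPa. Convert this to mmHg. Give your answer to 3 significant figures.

1 hPa = 0.750062 mmHg, so 945.6 × 0.750062 = 709 mmHg.

709 mmHg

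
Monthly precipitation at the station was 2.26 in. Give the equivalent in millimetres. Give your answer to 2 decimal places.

1 in = 25.4 mm, so 2.26 × 25.4 = 57.40 mm.

57.40 mm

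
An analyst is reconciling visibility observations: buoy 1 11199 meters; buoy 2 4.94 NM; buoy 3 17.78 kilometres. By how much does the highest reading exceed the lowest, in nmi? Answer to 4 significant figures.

4.660 nmi

buoy 1: 11199 m = 6.04698 nmi.
buoy 3: 17.78 km = 9.60043 nmi.
Spread: 9.60043 − 4.94000 = 4.660 nmi.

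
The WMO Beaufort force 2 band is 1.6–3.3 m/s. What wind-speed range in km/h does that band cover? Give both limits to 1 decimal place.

5.8 to 11.9 km/h

1.6–3.3 m/s × 3.6 = 5.8–11.9 km/h.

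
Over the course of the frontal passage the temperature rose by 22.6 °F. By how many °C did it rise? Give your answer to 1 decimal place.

12.6 °C

A change of 1 °C equals a change of 1.8 °F: Δ°C = 22.6 × 0.5556 = 12.6 °C.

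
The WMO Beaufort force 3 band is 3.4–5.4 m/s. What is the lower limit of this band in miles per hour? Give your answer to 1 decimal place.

3.4–5.4 m/s × 2.237 = 7.6–12.1 mph.

7.6 mph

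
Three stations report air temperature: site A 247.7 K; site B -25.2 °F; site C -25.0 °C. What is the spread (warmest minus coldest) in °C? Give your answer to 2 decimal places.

site A: 247.7 K = -25.450 °C.
site B: -25.2 °F = -31.778 °C.
Spread: (-25.000) − (-31.778) = 6.778 °C.

6.78 °C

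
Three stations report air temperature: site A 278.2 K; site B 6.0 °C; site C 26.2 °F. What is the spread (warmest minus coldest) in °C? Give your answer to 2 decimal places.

site A: 278.2 K = 5.050 °C.
site C: 26.2 °F = -3.222 °C.
Spread: 6.000 − (-3.222) = 9.222 °C.

9.22 °C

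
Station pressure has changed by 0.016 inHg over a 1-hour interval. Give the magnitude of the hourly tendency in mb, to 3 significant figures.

0.542 mb per hour

0.016 inHg / 1 h × 33.8639 mb/inHg = 0.542 mb/h.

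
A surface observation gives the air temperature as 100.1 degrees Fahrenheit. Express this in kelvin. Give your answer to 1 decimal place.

311.0 K

First to °C: 37.83 °C.
Then to K: 311.0 K.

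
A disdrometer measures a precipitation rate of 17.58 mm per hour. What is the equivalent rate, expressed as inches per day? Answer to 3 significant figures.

16.6 in/day

17.58 mm/hour × 0.0393701 in/mm × 24 hour/day = 16.6 in/day.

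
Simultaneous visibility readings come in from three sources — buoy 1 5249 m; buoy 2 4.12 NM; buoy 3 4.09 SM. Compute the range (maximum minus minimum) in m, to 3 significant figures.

buoy 2: 4.12 nmi = 7630.24 m.
buoy 3: 4.09 SM = 6582.22 m.
Spread: 7630.24 − 5249.00 = 2380 m.

2380 m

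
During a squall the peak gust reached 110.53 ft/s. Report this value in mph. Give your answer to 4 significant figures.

75.36 mph

1 ft/s = 0.681818 mph, so 110.53 × 0.681818 = 75.36 mph.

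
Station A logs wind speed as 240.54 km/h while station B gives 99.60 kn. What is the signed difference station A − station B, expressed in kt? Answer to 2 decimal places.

station A: 240.54 km/h = 129.8812 kt.
Difference: 129.8812 − 99.6000 = 30.28 kt.

30.28 kt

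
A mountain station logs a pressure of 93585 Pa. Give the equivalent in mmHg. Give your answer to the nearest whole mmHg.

1 Pa = 0.00750062 mmHg, so 93585 × 0.00750062 = 702 mmHg.

702 mmHg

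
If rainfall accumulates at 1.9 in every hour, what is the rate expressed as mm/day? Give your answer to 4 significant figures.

1158 mm/day

1.9 in/hour × 25.4 mm/in × 24 hour/day = 1158 mm/day.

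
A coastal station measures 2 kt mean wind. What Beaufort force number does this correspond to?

2 kt lies in the Beaufort 1 band (light air, 1–3 kt).

Beaufort force 1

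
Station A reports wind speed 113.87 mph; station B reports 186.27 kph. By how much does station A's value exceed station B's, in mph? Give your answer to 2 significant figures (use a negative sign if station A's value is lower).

station B: 186.27 km/h = 115.743 mph.
Difference: 113.870 − 115.743 = -1.9 mph.

-1.9 mph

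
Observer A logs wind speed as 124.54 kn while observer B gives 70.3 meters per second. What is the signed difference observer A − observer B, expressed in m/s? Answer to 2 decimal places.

observer A: 124.54 kt = 64.0689 m/s.
Difference: 64.0689 − 70.3000 = -6.23 m/s.

-6.23 m/s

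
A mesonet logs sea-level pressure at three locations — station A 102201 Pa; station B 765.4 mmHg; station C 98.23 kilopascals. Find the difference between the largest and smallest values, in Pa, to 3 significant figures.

station B: 765.4 mmHg = 102044.96 Pa.
station C: 98.23 kPa = 98230.00 Pa.
Spread: 102201.00 − 98230.00 = 3970 Pa.

3970 Pa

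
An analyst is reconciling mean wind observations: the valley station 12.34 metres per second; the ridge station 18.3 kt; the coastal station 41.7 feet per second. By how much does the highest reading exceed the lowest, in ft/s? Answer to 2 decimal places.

the valley station: 12.34 m/s = 40.4856 ft/s.
the ridge station: 18.3 kt = 30.8869 ft/s.
Spread: 41.7000 − 30.8869 = 10.81 ft/s.

10.81 ft/s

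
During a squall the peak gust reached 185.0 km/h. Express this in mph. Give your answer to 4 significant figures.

115.0 mph

1 km/h = 0.621371 mph, so 185.0 × 0.621371 = 115.0 mph.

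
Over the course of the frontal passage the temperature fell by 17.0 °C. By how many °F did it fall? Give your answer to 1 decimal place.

30.6 °F

A change of 1 °C equals a change of 1.8 °F: Δ°F = 17.0 × 1.8 = 30.6 °F.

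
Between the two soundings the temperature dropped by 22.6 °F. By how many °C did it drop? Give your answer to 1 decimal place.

12.6 °C

A change of 1 °C equals a change of 1.8 °F: Δ°C = 22.6 × 0.5556 = 12.6 °C.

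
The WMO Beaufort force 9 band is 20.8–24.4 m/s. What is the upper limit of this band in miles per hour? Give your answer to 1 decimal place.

20.8–24.4 m/s × 2.237 = 46.5–54.6 mph.

54.6 mph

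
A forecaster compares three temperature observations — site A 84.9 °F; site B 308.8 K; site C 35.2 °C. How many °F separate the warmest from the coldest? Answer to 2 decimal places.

site A: 84.9 °F = 29.389 °C.
site B: 308.8 K = 35.650 °C.
Spread: 35.650 − 29.389 = 6.261 °C = 11.27 °F.

11.27 °F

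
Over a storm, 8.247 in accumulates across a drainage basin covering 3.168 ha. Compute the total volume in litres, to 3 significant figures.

Depth: 8.247 in × 25.4 = 209.4738 mm.
Area: 3.168 ha = 31680 m².
1 mm over 1 m² is 1 L, so volume = 209.4738 × 31680 = 6636130 L ≈ 6640000 L.

6640000 litres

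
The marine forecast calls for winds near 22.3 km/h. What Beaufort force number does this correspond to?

Beaufort force 4

22.3 km/h = 6.2 m/s, which is Beaufort 4 (moderate breeze, 5.5–7.9 m/s).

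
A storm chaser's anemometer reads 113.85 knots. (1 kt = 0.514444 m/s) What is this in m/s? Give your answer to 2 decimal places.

1 kt = 0.514444 m/s, so 113.85 × 0.514444 = 58.57 m/s.

58.57 m/s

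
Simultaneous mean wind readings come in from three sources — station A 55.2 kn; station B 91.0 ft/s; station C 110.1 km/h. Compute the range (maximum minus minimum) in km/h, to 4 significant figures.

station A: 55.2 kt = 102.2304 km/h.
station B: 91.0 ft/s = 99.8525 km/h.
Spread: 110.1000 − 99.8525 = 10.25 km/h.

10.25 km/h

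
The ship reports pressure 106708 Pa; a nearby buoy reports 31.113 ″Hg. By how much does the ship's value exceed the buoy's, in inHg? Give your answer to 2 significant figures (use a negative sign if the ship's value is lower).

0.40 inHg

the ship: 106708 Pa = 31.5109 inHg.
Difference: 31.5109 − 31.1130 = 0.40 inHg.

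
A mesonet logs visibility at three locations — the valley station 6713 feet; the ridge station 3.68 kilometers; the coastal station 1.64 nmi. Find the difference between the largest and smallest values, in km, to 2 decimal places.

1.63 km

the valley station: 6713 ft = 2.0461 km.
the coastal station: 1.64 nmi = 3.0373 km.
Spread: 3.6800 − 2.0461 = 1.63 km.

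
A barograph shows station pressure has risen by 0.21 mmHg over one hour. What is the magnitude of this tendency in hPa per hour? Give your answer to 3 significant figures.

0.280 hPa per hour

0.21 mmHg / 1 h × 1.33322 hPa/mmHg = 0.280 hPa/h.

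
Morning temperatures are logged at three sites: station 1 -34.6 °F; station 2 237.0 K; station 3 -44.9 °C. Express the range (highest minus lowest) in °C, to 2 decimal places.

station 1: -34.6 °F = -37.000 °C.
station 2: 237.0 K = -36.150 °C.
Spread: (-36.150) − (-44.900) = 8.750 °C.

8.75 °C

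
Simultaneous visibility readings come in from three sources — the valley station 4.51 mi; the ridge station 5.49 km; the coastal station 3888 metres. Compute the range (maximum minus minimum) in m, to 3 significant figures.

the valley station: 4.51 SM = 7258.14 m.
the ridge station: 5.49 km = 5490.00 m.
Spread: 7258.14 − 3888.00 = 3370 m.

3370 m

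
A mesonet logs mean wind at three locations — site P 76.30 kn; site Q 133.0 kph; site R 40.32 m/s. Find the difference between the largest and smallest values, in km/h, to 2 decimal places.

12.15 km/h

site P: 76.30 kt = 141.3076 km/h.
site R: 40.32 m/s = 145.1520 km/h.
Spread: 145.1520 − 133.0000 = 12.15 km/h.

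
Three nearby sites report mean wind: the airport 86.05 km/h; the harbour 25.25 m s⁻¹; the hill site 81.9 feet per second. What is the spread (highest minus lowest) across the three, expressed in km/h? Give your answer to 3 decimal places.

4.850 km/h

the harbour: 25.25 m/s = 90.90000 km/h.
the hill site: 81.9 ft/s = 89.86723 km/h.
Spread: 90.90000 − 86.05000 = 4.850 km/h.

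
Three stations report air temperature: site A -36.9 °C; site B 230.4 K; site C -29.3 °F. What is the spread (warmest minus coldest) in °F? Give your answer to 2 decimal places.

15.65 °F

site B: 230.4 K = -42.750 °C.
site C: -29.3 °F = -34.056 °C.
Spread: (-34.056) − (-42.750) = 8.694 °C = 15.65 °F.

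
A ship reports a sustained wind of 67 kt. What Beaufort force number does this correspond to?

67 kt lies in the Beaufort 12 band (hurricane force, ≥64 kt).

Beaufort force 12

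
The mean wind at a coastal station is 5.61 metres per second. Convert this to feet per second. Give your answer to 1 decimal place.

1 m/s = 3.28084 ft/s, so 5.61 × 3.28084 = 18.4 ft/s.

18.4 ft/s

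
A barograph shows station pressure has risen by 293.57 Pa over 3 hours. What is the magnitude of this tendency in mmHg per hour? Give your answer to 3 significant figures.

293.57 Pa / 3 h × 0.00750062 mmHg/Pa = 0.734 mmHg/h.

0.734 mmHg per hour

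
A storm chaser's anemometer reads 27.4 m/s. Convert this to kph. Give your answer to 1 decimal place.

98.6 km/h

1 m/s = 3.6 km/h, so 27.4 × 3.6 = 98.6 km/h.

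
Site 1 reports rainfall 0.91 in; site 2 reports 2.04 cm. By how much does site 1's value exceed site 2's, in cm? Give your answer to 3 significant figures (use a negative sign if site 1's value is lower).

0.271 cm

site 1: 0.91 in = 2.31140 cm.
Difference: 2.31140 − 2.04000 = 0.271 cm.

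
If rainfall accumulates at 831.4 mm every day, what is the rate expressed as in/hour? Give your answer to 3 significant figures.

1.36 in/hour

831.4 mm/day × 0.0393701 in/mm × 0.0416667 day/hour = 1.36 in/hour.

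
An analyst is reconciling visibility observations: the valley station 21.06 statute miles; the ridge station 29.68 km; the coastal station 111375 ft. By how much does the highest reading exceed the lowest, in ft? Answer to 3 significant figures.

the valley station: 21.06 SM = 111196.80 ft.
the ridge station: 29.68 km = 97375.33 ft.
Spread: 111375.00 − 97375.33 = 14000 ft.

14000 ft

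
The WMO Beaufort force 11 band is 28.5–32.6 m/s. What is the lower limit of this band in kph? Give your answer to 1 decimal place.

102.6 km/h

28.5–32.6 m/s × 3.6 = 102.6–117.4 km/h.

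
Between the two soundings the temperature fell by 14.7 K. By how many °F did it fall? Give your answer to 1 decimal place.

26.5 °F

For a temperature change the 32° offset cancels: Δ°F = 14.7 × 1.8 = 26.5 °F.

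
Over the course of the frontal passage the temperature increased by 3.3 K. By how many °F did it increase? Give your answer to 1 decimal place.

5.9 °F

A change of 1 °C equals a change of 1.8 °F: Δ°F = 3.3 × 1.8 = 5.9 °F.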